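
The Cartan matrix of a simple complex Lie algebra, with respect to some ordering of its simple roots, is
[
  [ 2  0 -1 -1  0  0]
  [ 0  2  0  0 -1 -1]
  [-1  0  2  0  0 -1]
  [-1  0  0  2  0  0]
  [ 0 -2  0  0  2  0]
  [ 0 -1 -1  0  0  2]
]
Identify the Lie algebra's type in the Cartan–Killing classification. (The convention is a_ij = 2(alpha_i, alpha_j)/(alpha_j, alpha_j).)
The matrix has rank 6 with 2's on the diagonal. Reading the off-diagonal entries as Dynkin edges (a single edge where a_ij = a_ji = -1; a double or triple edge where a_ij * a_ji = 2 or 3), the diagram is a chain of 6 nodes with a double edge at one end; the terminal node there is the unique long simple root (C_6). One simple-root ordering that puts it in standard form is (alpha_4, alpha_1, alpha_3, alpha_6, alpha_2, alpha_5). So the algebra is type C_6, i.e. sp(12).

C6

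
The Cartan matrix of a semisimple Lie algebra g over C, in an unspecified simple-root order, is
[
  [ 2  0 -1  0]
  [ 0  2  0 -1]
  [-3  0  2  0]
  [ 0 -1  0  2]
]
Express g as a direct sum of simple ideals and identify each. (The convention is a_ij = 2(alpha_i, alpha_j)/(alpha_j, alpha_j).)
type A_2 ⊕ type G_2

The diagram associated to this matrix has two connected components: the simple roots {alpha_2, alpha_4} form a chain of 2 nodes with single edges (A_2), and {alpha_1, alpha_3} form two nodes joined by a triple edge (G_2). A semisimple Lie algebra decomposes uniquely as the direct sum of simple ideals, one per connected component of its Dynkin diagram, so g ≅ A_2 ⊕ G_2 (dimension 8 + 14 = 22).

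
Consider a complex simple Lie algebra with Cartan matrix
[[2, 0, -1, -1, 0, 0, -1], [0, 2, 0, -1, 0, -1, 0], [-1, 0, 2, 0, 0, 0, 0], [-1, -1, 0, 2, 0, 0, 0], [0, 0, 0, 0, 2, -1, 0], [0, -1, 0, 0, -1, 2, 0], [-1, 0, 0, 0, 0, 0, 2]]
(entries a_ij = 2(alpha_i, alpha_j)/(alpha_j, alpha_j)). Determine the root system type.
The matrix has rank 7 with 2's on the diagonal. Reading the off-diagonal entries as Dynkin edges (a single edge where a_ij = a_ji = -1; a double or triple edge where a_ij * a_ji = 2 or 3), the diagram is a chain of 5 nodes with a fork of two nodes at one end (D_7). One simple-root ordering that puts it in standard form is (alpha_5, alpha_6, alpha_2, alpha_4, alpha_1, alpha_7, alpha_3). So the algebra is type D_7, i.e. so(14).

D_7 (so(14))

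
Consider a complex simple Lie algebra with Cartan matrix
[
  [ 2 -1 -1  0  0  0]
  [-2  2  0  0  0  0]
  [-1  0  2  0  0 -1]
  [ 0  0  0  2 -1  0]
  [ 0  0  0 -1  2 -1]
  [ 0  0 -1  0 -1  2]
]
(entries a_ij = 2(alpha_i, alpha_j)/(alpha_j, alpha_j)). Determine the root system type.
C_6 (sp(12))

The matrix has rank 6 with 2's on the diagonal. Reading the off-diagonal entries as Dynkin edges (a single edge where a_ij = a_ji = -1; a double or triple edge where a_ij * a_ji = 2 or 3), the diagram is a chain of 6 nodes with a double edge at one end; the terminal node there is the unique long simple root (C_6). One simple-root ordering that puts it in standard form is (alpha_4, alpha_5, alpha_6, alpha_3, alpha_1, alpha_2). So the algebra is type C_6, i.e. sp(12).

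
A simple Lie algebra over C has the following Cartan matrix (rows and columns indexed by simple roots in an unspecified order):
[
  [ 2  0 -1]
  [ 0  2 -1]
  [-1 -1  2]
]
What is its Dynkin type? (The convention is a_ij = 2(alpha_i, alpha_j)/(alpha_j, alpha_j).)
A_3 (sl(4))

The matrix has rank 3 with 2's on the diagonal. Reading the off-diagonal entries as Dynkin edges (a single edge where a_ij = a_ji = -1; a double or triple edge where a_ij * a_ji = 2 or 3), the diagram is a chain of 3 nodes with single edges (A_3). One simple-root ordering that puts it in standard form is (alpha_2, alpha_3, alpha_1). So the algebra is type A_3, i.e. sl(4).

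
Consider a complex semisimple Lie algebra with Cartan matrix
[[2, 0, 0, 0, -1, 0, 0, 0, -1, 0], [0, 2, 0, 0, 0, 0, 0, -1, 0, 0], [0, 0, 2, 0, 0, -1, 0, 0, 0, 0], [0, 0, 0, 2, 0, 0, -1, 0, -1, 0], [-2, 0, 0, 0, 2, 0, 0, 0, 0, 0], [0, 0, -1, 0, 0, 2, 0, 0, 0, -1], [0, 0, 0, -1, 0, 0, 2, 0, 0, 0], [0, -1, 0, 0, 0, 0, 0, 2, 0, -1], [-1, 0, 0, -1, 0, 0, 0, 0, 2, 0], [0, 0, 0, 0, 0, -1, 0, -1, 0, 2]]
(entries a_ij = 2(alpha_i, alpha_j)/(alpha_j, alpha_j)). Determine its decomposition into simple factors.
A_5 ⊕ C_5

The diagram associated to this matrix has two connected components: the simple roots {alpha_2, alpha_3, alpha_6, alpha_8, alpha_10} form a chain of 5 nodes with single edges (A_5), and {alpha_1, alpha_4, alpha_5, alpha_7, alpha_9} form a chain of 5 nodes with a double edge at one end; the terminal node there is the unique long simple root (C_5). A semisimple Lie algebra decomposes uniquely as the direct sum of simple ideals, one per connected component of its Dynkin diagram, so g ≅ A_5 ⊕ C_5 (dimension 35 + 55 = 90).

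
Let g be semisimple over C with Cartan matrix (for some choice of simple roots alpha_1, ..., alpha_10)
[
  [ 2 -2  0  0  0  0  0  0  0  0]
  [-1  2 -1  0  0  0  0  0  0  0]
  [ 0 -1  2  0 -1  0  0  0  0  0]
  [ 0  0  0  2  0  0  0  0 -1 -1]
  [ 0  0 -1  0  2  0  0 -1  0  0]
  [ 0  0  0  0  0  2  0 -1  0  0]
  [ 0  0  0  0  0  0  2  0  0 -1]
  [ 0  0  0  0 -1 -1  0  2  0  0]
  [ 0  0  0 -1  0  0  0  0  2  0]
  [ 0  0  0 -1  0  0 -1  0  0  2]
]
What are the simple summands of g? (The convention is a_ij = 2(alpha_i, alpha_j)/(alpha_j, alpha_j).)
A4 ⊕ C6

The diagram associated to this matrix has two connected components: the simple roots {alpha_4, alpha_7, alpha_9, alpha_10} form a chain of 4 nodes with single edges (A_4), and {alpha_1, alpha_2, alpha_3, alpha_5, alpha_6, alpha_8} form a chain of 6 nodes with a double edge at one end; the terminal node there is the unique long simple root (C_6). A semisimple Lie algebra decomposes uniquely as the direct sum of simple ideals, one per connected component of its Dynkin diagram, so g ≅ A_4 ⊕ C_6 (dimension 24 + 78 = 102).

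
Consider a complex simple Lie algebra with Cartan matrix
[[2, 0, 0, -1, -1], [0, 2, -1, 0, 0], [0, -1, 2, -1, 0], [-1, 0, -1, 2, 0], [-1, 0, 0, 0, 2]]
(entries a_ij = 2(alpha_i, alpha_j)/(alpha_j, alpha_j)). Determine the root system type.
A_5 (sl(6))

The matrix has rank 5 with 2's on the diagonal. Reading the off-diagonal entries as Dynkin edges (a single edge where a_ij = a_ji = -1; a double or triple edge where a_ij * a_ji = 2 or 3), the diagram is a chain of 5 nodes with single edges (A_5). One simple-root ordering that puts it in standard form is (alpha_2, alpha_3, alpha_4, alpha_1, alpha_5). So the algebra is type A_5, i.e. sl(6).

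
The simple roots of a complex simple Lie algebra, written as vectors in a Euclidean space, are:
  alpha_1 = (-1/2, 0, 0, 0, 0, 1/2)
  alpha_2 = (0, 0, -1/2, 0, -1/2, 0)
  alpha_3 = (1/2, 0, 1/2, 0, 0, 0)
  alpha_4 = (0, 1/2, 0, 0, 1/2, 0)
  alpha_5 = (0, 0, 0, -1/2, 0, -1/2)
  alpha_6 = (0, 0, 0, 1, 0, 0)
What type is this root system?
C_6 (sp(12))

Compute the Cartan integers a_ij = 2(alpha_i, alpha_j)/(alpha_j, alpha_j); the resulting 6x6 Cartan matrix is
[[2, 0, -1, 0, -1, 0], [0, 2, -1, -1, 0, 0], [-1, -1, 2, 0, 0, 0], [0, -1, 0, 2, 0, 0], [-1, 0, 0, 0, 2, -1], [0, 0, 0, 0, -2, 2]].
The roots have two lengths (squared-length ratio 2:1); the short ones are alpha_{1,2,3,4,5}. The associated Dynkin diagram is a chain of 6 nodes with a double edge at one end; the terminal node there is the unique long simple root (C_6), so the type is C_6 (the algebra sp(12)).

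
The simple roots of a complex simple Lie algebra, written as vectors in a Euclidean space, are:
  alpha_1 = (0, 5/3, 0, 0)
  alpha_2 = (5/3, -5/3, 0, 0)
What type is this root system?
Compute the Cartan integers a_ij = 2(alpha_i, alpha_j)/(alpha_j, alpha_j); the resulting 2x2 Cartan matrix is
[[2, -1], [-2, 2]].
The roots have two lengths (squared-length ratio 2:1); the short ones are alpha_{1}. The associated Dynkin diagram is a chain of 2 nodes with a double edge at one end; the terminal node there is the unique short simple root (B_2), so the type is B_2 (the algebra so(5)).

B_2 (so(5))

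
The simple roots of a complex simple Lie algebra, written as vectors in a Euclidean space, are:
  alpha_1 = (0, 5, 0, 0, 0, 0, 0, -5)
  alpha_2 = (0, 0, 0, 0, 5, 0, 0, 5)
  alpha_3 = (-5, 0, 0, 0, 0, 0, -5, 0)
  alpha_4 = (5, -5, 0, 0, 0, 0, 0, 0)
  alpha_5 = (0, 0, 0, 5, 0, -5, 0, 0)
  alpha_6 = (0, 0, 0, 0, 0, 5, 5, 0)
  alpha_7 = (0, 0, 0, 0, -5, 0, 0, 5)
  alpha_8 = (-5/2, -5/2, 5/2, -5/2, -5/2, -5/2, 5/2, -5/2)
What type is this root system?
Compute the Cartan integers a_ij = 2(alpha_i, alpha_j)/(alpha_j, alpha_j); the resulting 8x8 Cartan matrix is
[[2, -1, 0, -1, 0, 0, -1, 0], [-1, 2, 0, 0, 0, 0, 0, -1], [0, 0, 2, -1, 0, -1, 0, 0], [-1, 0, -1, 2, 0, 0, 0, 0], [0, 0, 0, 0, 2, -1, 0, 0], [0, 0, -1, 0, -1, 2, 0, 0], [-1, 0, 0, 0, 0, 0, 2, 0], [0, -1, 0, 0, 0, 0, 0, 2]].
All simple roots have the same length, so the diagram is simply laced. The associated Dynkin diagram is a chain of 7 nodes with one extra node attached to the third node from one end (E_8), so the type is E_8.

E8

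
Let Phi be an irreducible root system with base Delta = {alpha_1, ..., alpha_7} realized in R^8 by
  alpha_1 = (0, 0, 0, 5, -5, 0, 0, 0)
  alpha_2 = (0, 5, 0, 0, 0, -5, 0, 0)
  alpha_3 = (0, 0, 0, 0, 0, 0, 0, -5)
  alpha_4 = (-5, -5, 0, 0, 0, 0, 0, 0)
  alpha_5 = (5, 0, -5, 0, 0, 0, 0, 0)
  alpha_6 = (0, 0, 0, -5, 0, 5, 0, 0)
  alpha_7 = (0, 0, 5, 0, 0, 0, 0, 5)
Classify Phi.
Compute the Cartan integers a_ij = 2(alpha_i, alpha_j)/(alpha_j, alpha_j); the resulting 7x7 Cartan matrix is
[[2, 0, 0, 0, 0, -1, 0], [0, 2, 0, -1, 0, -1, 0], [0, 0, 2, 0, 0, 0, -1], [0, -1, 0, 2, -1, 0, 0], [0, 0, 0, -1, 2, 0, -1], [-1, -1, 0, 0, 0, 2, 0], [0, 0, -2, 0, -1, 0, 2]].
The roots have two lengths (squared-length ratio 2:1); the short ones are alpha_{3}. The associated Dynkin diagram is a chain of 7 nodes with a double edge at one end; the terminal node there is the unique short simple root (B_7), so the type is B_7 (the algebra so(15)).

type B_7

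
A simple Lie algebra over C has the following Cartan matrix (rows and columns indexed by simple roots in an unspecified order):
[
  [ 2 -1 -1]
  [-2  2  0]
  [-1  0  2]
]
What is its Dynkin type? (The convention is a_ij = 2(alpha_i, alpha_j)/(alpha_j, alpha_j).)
type C_3

The matrix has rank 3 with 2's on the diagonal. Reading the off-diagonal entries as Dynkin edges (a single edge where a_ij = a_ji = -1; a double or triple edge where a_ij * a_ji = 2 or 3), the diagram is a chain of 3 nodes with a double edge at one end; the terminal node there is the unique long simple root (C_3). One simple-root ordering that puts it in standard form is (alpha_3, alpha_1, alpha_2). So the algebra is type C_3, i.e. sp(6).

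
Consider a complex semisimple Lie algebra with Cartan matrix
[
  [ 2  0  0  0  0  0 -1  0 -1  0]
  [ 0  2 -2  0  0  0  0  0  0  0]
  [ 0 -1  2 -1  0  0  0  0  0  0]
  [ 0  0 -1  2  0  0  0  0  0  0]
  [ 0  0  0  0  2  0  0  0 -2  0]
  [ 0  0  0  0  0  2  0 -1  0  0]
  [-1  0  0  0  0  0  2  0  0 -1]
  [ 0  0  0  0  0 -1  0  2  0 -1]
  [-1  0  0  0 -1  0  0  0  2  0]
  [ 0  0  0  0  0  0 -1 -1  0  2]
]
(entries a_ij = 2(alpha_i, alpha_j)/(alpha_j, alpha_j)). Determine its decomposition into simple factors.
The diagram associated to this matrix has two connected components: the simple roots {alpha_2, alpha_3, alpha_4} form a chain of 3 nodes with a double edge at one end; the terminal node there is the unique long simple root (C_3), and {alpha_1, alpha_5, alpha_6, alpha_7, alpha_8, alpha_9, alpha_10} form a chain of 7 nodes with a double edge at one end; the terminal node there is the unique long simple root (C_7). A semisimple Lie algebra decomposes uniquely as the direct sum of simple ideals, one per connected component of its Dynkin diagram, so g ≅ C_3 ⊕ C_7 (dimension 21 + 105 = 126).

C_3 (sp(6)) ⊕ C_7 (sp(14))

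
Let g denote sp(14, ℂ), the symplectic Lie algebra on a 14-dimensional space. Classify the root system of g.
type C_7

This is sp(14), which has dimension 14(14+1)/2 = 105 and rank 14/2 = 7. In the classification of classical Lie algebras, the symplectic algebra sp(2n) has type C_n; here n = 7, so the Dynkin diagram is a chain of 7 nodes with a double edge at one end; the terminal node there is the unique long simple root (C_7). Hence the type is C_7.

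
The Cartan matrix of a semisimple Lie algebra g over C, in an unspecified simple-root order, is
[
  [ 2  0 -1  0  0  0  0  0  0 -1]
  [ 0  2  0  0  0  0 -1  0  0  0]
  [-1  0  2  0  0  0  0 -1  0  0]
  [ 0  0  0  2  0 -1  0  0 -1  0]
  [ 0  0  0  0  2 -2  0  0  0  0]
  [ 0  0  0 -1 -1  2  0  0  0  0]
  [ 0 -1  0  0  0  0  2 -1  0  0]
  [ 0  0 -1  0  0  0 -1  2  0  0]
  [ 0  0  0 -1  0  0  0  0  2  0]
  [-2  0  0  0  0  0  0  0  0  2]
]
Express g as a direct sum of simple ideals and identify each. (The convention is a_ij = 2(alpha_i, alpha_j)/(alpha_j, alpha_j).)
The diagram associated to this matrix has two connected components: the simple roots {alpha_4, alpha_5, alpha_6, alpha_9} form a chain of 4 nodes with a double edge at one end; the terminal node there is the unique long simple root (C_4), and {alpha_1, alpha_2, alpha_3, alpha_7, alpha_8, alpha_10} form a chain of 6 nodes with a double edge at one end; the terminal node there is the unique long simple root (C_6). A semisimple Lie algebra decomposes uniquely as the direct sum of simple ideals, one per connected component of its Dynkin diagram, so g ≅ C_4 ⊕ C_6 (dimension 36 + 78 = 114).

C_4 (sp(8)) ⊕ C_6 (sp(12))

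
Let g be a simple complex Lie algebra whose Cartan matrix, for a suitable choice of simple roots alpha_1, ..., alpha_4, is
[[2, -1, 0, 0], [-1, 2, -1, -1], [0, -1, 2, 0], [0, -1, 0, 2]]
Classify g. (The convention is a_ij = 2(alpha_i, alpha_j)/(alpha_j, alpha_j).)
The matrix has rank 4 with 2's on the diagonal. Reading the off-diagonal entries as Dynkin edges (a single edge where a_ij = a_ji = -1; a double or triple edge where a_ij * a_ji = 2 or 3), the diagram is a chain of 2 nodes with a fork of two nodes at one end (D_4). One simple-root ordering that puts it in standard form is (alpha_3, alpha_2, alpha_1, alpha_4). So the algebra is type D_4, i.e. so(8).

type D_4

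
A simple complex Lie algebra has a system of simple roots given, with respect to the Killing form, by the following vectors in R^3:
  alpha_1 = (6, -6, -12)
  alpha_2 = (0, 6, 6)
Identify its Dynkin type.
G_2

Compute the Cartan integers a_ij = 2(alpha_i, alpha_j)/(alpha_j, alpha_j); the resulting 2x2 Cartan matrix is
[[2, -3], [-1, 2]].
The roots have two lengths (squared-length ratio 3:1); the short ones are alpha_{2}. The associated Dynkin diagram is two nodes joined by a triple edge (G_2), so the type is G_2.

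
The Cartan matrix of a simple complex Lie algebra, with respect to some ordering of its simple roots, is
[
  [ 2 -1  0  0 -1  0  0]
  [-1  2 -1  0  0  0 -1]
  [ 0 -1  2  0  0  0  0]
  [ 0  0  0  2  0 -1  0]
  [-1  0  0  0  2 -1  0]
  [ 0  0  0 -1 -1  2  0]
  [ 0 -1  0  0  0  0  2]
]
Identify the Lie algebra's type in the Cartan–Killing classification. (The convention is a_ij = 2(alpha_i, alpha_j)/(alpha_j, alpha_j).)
D_7 (so(14))

The matrix has rank 7 with 2's on the diagonal. Reading the off-diagonal entries as Dynkin edges (a single edge where a_ij = a_ji = -1; a double or triple edge where a_ij * a_ji = 2 or 3), the diagram is a chain of 5 nodes with a fork of two nodes at one end (D_7). One simple-root ordering that puts it in standard form is (alpha_4, alpha_6, alpha_5, alpha_1, alpha_2, alpha_7, alpha_3). So the algebra is type D_7, i.e. so(14).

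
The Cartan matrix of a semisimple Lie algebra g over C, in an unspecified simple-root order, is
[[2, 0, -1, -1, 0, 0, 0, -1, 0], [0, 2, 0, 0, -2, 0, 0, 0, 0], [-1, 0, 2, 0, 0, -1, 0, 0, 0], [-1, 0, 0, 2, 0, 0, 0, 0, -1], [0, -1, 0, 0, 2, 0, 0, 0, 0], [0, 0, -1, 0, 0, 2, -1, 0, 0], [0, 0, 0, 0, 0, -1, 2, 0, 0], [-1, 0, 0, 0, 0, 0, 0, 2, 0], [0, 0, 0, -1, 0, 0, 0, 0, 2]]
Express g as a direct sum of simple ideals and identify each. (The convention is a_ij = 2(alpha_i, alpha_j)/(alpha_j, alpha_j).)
B_2 (so(5)) ⊕ E_7

The diagram associated to this matrix has two connected components: the simple roots {alpha_2, alpha_5} form a chain of 2 nodes with a double edge at one end; the terminal node there is the unique short simple root (B_2), and {alpha_1, alpha_3, alpha_4, alpha_6, alpha_7, alpha_8, alpha_9} form a chain of 6 nodes with one extra node attached to the third node from one end (E_7). A semisimple Lie algebra decomposes uniquely as the direct sum of simple ideals, one per connected component of its Dynkin diagram, so g ≅ B_2 ⊕ E_7 (dimension 10 + 133 = 143).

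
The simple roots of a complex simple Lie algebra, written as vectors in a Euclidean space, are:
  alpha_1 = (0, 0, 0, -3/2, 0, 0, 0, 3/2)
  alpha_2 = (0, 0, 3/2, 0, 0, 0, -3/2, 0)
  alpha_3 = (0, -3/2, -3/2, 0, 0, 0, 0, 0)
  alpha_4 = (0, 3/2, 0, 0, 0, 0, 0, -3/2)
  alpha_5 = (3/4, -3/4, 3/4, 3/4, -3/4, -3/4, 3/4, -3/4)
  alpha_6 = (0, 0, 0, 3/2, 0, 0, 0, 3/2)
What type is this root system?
Compute the Cartan integers a_ij = 2(alpha_i, alpha_j)/(alpha_j, alpha_j); the resulting 6x6 Cartan matrix is
[[2, 0, 0, -1, -1, 0], [0, 2, -1, 0, 0, 0], [0, -1, 2, -1, 0, 0], [-1, 0, -1, 2, 0, -1], [-1, 0, 0, 0, 2, 0], [0, 0, 0, -1, 0, 2]].
All simple roots have the same length, so the diagram is simply laced. The associated Dynkin diagram is a chain of 5 nodes with one extra node attached to the third node from one end (E_6), so the type is E_6.

E_6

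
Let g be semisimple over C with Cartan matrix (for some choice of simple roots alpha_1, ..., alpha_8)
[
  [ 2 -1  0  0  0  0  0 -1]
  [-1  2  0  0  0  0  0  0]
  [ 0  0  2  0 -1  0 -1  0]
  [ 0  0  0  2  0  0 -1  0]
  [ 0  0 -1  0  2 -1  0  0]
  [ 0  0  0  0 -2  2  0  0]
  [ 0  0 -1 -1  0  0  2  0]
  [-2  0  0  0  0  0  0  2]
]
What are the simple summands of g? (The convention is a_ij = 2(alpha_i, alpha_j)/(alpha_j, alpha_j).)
The diagram associated to this matrix has two connected components: the simple roots {alpha_1, alpha_2, alpha_8} form a chain of 3 nodes with a double edge at one end; the terminal node there is the unique long simple root (C_3), and {alpha_3, alpha_4, alpha_5, alpha_6, alpha_7} form a chain of 5 nodes with a double edge at one end; the terminal node there is the unique long simple root (C_5). A semisimple Lie algebra decomposes uniquely as the direct sum of simple ideals, one per connected component of its Dynkin diagram, so g ≅ C_3 ⊕ C_5 (dimension 21 + 55 = 76).

C_3 (sp(6)) + C_5 (sp(10))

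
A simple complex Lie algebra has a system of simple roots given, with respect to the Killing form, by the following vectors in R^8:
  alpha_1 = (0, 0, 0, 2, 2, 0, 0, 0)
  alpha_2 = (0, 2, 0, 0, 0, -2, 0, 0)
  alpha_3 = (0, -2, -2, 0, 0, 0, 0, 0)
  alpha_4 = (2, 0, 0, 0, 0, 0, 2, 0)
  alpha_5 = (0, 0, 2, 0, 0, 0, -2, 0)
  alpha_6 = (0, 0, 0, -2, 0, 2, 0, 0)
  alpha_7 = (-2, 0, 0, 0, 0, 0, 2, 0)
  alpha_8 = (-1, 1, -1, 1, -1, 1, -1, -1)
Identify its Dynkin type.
E_8

Compute the Cartan integers a_ij = 2(alpha_i, alpha_j)/(alpha_j, alpha_j); the resulting 8x8 Cartan matrix is
[[2, 0, 0, 0, 0, -1, 0, 0], [0, 2, -1, 0, 0, -1, 0, 0], [0, -1, 2, 0, -1, 0, 0, 0], [0, 0, 0, 2, -1, 0, 0, -1], [0, 0, -1, -1, 2, 0, -1, 0], [-1, -1, 0, 0, 0, 2, 0, 0], [0, 0, 0, 0, -1, 0, 2, 0], [0, 0, 0, -1, 0, 0, 0, 2]].
All simple roots have the same length, so the diagram is simply laced. The associated Dynkin diagram is a chain of 7 nodes with one extra node attached to the third node from one end (E_8), so the type is E_8.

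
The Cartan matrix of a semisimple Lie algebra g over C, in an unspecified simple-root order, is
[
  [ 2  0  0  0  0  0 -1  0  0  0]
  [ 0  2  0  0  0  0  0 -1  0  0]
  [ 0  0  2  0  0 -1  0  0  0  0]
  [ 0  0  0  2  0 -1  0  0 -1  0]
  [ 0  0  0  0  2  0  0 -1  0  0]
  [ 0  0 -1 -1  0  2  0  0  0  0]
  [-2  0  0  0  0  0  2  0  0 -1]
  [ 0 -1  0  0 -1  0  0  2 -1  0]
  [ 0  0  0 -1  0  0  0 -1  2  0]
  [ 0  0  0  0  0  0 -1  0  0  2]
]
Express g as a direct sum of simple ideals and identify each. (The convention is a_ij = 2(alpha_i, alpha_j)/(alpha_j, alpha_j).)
The diagram associated to this matrix has two connected components: the simple roots {alpha_1, alpha_7, alpha_10} form a chain of 3 nodes with a double edge at one end; the terminal node there is the unique short simple root (B_3), and {alpha_2, alpha_3, alpha_4, alpha_5, alpha_6, alpha_8, alpha_9} form a chain of 5 nodes with a fork of two nodes at one end (D_7). A semisimple Lie algebra decomposes uniquely as the direct sum of simple ideals, one per connected component of its Dynkin diagram, so g ≅ B_3 ⊕ D_7 (dimension 21 + 91 = 112).

type B_3 ⊕ type D_7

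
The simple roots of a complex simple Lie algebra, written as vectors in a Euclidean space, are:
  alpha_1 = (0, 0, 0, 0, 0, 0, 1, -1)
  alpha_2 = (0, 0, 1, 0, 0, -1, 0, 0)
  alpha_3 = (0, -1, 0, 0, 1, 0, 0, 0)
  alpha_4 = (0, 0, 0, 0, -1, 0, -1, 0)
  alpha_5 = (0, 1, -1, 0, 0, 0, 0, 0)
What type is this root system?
Compute the Cartan integers a_ij = 2(alpha_i, alpha_j)/(alpha_j, alpha_j); the resulting 5x5 Cartan matrix is
[[2, 0, 0, -1, 0], [0, 2, 0, 0, -1], [0, 0, 2, -1, -1], [-1, 0, -1, 2, 0], [0, -1, -1, 0, 2]].
All simple roots have the same length, so the diagram is simply laced. The associated Dynkin diagram is a chain of 5 nodes with single edges (A_5), so the type is A_5 (the algebra sl(6)).

A5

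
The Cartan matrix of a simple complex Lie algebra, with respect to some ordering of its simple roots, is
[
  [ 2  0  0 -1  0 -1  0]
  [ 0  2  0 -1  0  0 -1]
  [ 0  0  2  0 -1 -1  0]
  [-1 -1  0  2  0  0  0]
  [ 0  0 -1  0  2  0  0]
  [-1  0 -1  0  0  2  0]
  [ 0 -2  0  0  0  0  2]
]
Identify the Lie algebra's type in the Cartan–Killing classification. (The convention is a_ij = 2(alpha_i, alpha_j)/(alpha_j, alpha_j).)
C_7 (sp(14))

The matrix has rank 7 with 2's on the diagonal. Reading the off-diagonal entries as Dynkin edges (a single edge where a_ij = a_ji = -1; a double or triple edge where a_ij * a_ji = 2 or 3), the diagram is a chain of 7 nodes with a double edge at one end; the terminal node there is the unique long simple root (C_7). One simple-root ordering that puts it in standard form is (alpha_5, alpha_3, alpha_6, alpha_1, alpha_4, alpha_2, alpha_7). So the algebra is type C_7, i.e. sp(14).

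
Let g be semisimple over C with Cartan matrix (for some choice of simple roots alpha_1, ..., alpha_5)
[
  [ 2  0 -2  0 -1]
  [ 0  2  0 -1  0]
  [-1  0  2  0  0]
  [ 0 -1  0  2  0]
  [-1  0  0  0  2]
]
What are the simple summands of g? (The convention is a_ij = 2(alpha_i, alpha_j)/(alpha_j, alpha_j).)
A2 ⊕ B3

The diagram associated to this matrix has two connected components: the simple roots {alpha_2, alpha_4} form a chain of 2 nodes with single edges (A_2), and {alpha_1, alpha_3, alpha_5} form a chain of 3 nodes with a double edge at one end; the terminal node there is the unique short simple root (B_3). A semisimple Lie algebra decomposes uniquely as the direct sum of simple ideals, one per connected component of its Dynkin diagram, so g ≅ A_2 ⊕ B_3 (dimension 8 + 21 = 29).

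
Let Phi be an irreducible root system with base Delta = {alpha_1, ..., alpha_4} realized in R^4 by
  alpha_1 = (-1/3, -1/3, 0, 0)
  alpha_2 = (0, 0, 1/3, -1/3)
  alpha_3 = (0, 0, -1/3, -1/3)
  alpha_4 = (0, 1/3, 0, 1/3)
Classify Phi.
D_4 (so(8))

Compute the Cartan integers a_ij = 2(alpha_i, alpha_j)/(alpha_j, alpha_j); the resulting 4x4 Cartan matrix is
[[2, 0, 0, -1], [0, 2, 0, -1], [0, 0, 2, -1], [-1, -1, -1, 2]].
All simple roots have the same length, so the diagram is simply laced. The associated Dynkin diagram is a chain of 2 nodes with a fork of two nodes at one end (D_4), so the type is D_4 (the algebra so(8)).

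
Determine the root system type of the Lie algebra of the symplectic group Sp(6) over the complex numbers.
This is sp(6), which has dimension 6(6+1)/2 = 21 and rank 6/2 = 3. In the classification of classical Lie algebras, the symplectic algebra sp(2n) has type C_n; here n = 3, so the Dynkin diagram is a chain of 3 nodes with a double edge at one end; the terminal node there is the unique long simple root (C_3). Hence the type is C_3.

C3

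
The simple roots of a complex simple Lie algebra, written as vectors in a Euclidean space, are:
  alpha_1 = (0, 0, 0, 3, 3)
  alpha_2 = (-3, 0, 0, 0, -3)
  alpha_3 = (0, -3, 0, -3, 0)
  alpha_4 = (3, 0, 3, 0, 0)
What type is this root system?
Compute the Cartan integers a_ij = 2(alpha_i, alpha_j)/(alpha_j, alpha_j); the resulting 4x4 Cartan matrix is
[[2, -1, -1, 0], [-1, 2, 0, -1], [-1, 0, 2, 0], [0, -1, 0, 2]].
All simple roots have the same length, so the diagram is simply laced. The associated Dynkin diagram is a chain of 4 nodes with single edges (A_4), so the type is A_4 (the algebra sl(5)).

A_4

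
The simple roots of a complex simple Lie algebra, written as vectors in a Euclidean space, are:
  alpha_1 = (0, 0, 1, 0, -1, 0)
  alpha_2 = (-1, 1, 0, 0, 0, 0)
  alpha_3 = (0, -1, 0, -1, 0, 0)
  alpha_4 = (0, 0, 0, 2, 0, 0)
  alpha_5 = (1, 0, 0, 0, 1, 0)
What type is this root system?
C5

Compute the Cartan integers a_ij = 2(alpha_i, alpha_j)/(alpha_j, alpha_j); the resulting 5x5 Cartan matrix is
[[2, 0, 0, 0, -1], [0, 2, -1, 0, -1], [0, -1, 2, -1, 0], [0, 0, -2, 2, 0], [-1, -1, 0, 0, 2]].
The roots have two lengths (squared-length ratio 2:1); the short ones are alpha_{1,2,3,5}. The associated Dynkin diagram is a chain of 5 nodes with a double edge at one end; the terminal node there is the unique long simple root (C_5), so the type is C_5 (the algebra sp(10)).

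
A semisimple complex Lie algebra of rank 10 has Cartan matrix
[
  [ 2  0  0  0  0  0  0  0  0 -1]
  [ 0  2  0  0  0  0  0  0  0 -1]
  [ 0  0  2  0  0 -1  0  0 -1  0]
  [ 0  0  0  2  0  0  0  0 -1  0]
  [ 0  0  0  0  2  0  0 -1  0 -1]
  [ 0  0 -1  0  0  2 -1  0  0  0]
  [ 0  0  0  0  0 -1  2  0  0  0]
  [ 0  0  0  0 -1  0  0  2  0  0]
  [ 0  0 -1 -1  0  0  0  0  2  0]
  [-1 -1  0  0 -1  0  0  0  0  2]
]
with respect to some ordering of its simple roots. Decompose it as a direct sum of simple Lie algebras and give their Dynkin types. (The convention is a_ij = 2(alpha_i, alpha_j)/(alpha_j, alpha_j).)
The diagram associated to this matrix has two connected components: the simple roots {alpha_3, alpha_4, alpha_6, alpha_7, alpha_9} form a chain of 5 nodes with single edges (A_5), and {alpha_1, alpha_2, alpha_5, alpha_8, alpha_10} form a chain of 3 nodes with a fork of two nodes at one end (D_5). A semisimple Lie algebra decomposes uniquely as the direct sum of simple ideals, one per connected component of its Dynkin diagram, so g ≅ A_5 ⊕ D_5 (dimension 35 + 45 = 80).

type A_5 ⊕ type D_5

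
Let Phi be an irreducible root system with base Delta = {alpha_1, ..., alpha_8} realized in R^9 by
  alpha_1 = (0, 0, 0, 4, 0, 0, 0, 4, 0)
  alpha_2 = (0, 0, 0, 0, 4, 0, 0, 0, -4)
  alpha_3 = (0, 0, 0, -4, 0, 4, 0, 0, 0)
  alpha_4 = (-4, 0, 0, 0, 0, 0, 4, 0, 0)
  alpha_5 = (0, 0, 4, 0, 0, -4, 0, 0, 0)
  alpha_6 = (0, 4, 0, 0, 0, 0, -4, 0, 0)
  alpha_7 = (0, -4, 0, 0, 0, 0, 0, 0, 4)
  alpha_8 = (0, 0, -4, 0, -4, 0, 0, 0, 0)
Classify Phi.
type A_8

Compute the Cartan integers a_ij = 2(alpha_i, alpha_j)/(alpha_j, alpha_j); the resulting 8x8 Cartan matrix is
[[2, 0, -1, 0, 0, 0, 0, 0], [0, 2, 0, 0, 0, 0, -1, -1], [-1, 0, 2, 0, -1, 0, 0, 0], [0, 0, 0, 2, 0, -1, 0, 0], [0, 0, -1, 0, 2, 0, 0, -1], [0, 0, 0, -1, 0, 2, -1, 0], [0, -1, 0, 0, 0, -1, 2, 0], [0, -1, 0, 0, -1, 0, 0, 2]].
All simple roots have the same length, so the diagram is simply laced. The associated Dynkin diagram is a chain of 8 nodes with single edges (A_8), so the type is A_8 (the algebra sl(9)).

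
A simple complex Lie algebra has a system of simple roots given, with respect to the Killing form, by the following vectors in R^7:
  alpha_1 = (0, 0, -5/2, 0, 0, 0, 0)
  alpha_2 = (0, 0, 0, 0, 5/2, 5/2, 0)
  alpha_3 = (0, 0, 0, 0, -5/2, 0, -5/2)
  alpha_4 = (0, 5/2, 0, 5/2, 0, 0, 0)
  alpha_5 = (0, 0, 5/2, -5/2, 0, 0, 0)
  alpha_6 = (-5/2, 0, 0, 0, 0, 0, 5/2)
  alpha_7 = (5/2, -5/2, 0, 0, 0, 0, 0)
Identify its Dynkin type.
B_7

Compute the Cartan integers a_ij = 2(alpha_i, alpha_j)/(alpha_j, alpha_j); the resulting 7x7 Cartan matrix is
[[2, 0, 0, 0, -1, 0, 0], [0, 2, -1, 0, 0, 0, 0], [0, -1, 2, 0, 0, -1, 0], [0, 0, 0, 2, -1, 0, -1], [-2, 0, 0, -1, 2, 0, 0], [0, 0, -1, 0, 0, 2, -1], [0, 0, 0, -1, 0, -1, 2]].
The roots have two lengths (squared-length ratio 2:1); the short ones are alpha_{1}. The associated Dynkin diagram is a chain of 7 nodes with a double edge at one end; the terminal node there is the unique short simple root (B_7), so the type is B_7 (the algebra so(15)).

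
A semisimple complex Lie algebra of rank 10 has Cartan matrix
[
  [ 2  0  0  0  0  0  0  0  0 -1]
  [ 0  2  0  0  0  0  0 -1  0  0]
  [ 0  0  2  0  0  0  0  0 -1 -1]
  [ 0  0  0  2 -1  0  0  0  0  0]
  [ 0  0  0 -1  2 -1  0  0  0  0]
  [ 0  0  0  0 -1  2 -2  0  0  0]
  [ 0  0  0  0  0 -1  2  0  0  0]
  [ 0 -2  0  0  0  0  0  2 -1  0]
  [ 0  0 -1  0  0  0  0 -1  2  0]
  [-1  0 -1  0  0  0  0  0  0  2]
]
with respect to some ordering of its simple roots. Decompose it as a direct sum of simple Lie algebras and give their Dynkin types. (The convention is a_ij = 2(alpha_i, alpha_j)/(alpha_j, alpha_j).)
B_4 (so(9)) + B_6 (so(13))

The diagram associated to this matrix has two connected components: the simple roots {alpha_4, alpha_5, alpha_6, alpha_7} form a chain of 4 nodes with a double edge at one end; the terminal node there is the unique short simple root (B_4), and {alpha_1, alpha_2, alpha_3, alpha_8, alpha_9, alpha_10} form a chain of 6 nodes with a double edge at one end; the terminal node there is the unique short simple root (B_6). A semisimple Lie algebra decomposes uniquely as the direct sum of simple ideals, one per connected component of its Dynkin diagram, so g ≅ B_4 ⊕ B_6 (dimension 36 + 78 = 114).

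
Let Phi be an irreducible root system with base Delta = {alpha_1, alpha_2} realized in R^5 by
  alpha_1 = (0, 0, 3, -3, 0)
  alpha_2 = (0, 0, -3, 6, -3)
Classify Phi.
G2

Compute the Cartan integers a_ij = 2(alpha_i, alpha_j)/(alpha_j, alpha_j); the resulting 2x2 Cartan matrix is
[[2, -1], [-3, 2]].
The roots have two lengths (squared-length ratio 3:1); the short ones are alpha_{1}. The associated Dynkin diagram is two nodes joined by a triple edge (G_2), so the type is G_2.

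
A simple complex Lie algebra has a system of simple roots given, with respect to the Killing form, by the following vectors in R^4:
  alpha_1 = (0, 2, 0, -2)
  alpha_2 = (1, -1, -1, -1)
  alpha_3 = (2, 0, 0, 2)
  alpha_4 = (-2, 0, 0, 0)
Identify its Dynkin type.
Compute the Cartan integers a_ij = 2(alpha_i, alpha_j)/(alpha_j, alpha_j); the resulting 4x4 Cartan matrix is
[[2, 0, -1, 0], [0, 2, 0, -1], [-1, 0, 2, -2], [0, -1, -1, 2]].
The roots have two lengths (squared-length ratio 2:1); the short ones are alpha_{2,4}. The associated Dynkin diagram is a chain of 4 nodes with a double edge between the middle two (F_4), so the type is F_4.

F4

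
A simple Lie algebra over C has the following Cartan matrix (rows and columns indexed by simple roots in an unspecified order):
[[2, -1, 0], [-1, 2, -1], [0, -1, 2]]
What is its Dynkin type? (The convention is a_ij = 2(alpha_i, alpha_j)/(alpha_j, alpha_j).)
A3

The matrix has rank 3 with 2's on the diagonal. Reading the off-diagonal entries as Dynkin edges (a single edge where a_ij = a_ji = -1; a double or triple edge where a_ij * a_ji = 2 or 3), the diagram is a chain of 3 nodes with single edges (A_3). One simple-root ordering that puts it in standard form is (alpha_1, alpha_2, alpha_3). So the algebra is type A_3, i.e. sl(4).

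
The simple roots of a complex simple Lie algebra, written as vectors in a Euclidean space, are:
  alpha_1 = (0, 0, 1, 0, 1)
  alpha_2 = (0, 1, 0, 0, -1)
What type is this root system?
Compute the Cartan integers a_ij = 2(alpha_i, alpha_j)/(alpha_j, alpha_j); the resulting 2x2 Cartan matrix is
[[2, -1], [-1, 2]].
All simple roots have the same length, so the diagram is simply laced. The associated Dynkin diagram is a chain of 2 nodes with single edges (A_2), so the type is A_2 (the algebra sl(3)).

A_2 (sl(3))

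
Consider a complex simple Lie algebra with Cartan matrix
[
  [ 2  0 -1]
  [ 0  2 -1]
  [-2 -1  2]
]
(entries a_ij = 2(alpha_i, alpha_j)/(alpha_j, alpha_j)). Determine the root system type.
type B_3

The matrix has rank 3 with 2's on the diagonal. Reading the off-diagonal entries as Dynkin edges (a single edge where a_ij = a_ji = -1; a double or triple edge where a_ij * a_ji = 2 or 3), the diagram is a chain of 3 nodes with a double edge at one end; the terminal node there is the unique short simple root (B_3). One simple-root ordering that puts it in standard form is (alpha_2, alpha_3, alpha_1). So the algebra is type B_3, i.e. so(7).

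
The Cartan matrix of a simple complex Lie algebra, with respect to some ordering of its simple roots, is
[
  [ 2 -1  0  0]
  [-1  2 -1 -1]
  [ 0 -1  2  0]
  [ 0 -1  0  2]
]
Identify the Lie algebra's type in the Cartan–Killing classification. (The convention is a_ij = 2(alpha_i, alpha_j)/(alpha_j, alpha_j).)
D_4

The matrix has rank 4 with 2's on the diagonal. Reading the off-diagonal entries as Dynkin edges (a single edge where a_ij = a_ji = -1; a double or triple edge where a_ij * a_ji = 2 or 3), the diagram is a chain of 2 nodes with a fork of two nodes at one end (D_4). One simple-root ordering that puts it in standard form is (alpha_1, alpha_2, alpha_4, alpha_3). So the algebra is type D_4, i.e. so(8).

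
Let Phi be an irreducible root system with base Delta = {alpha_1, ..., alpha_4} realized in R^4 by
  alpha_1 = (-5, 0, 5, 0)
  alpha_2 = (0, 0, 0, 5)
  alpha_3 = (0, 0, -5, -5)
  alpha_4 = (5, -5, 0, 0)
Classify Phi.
B_4 (so(9))

Compute the Cartan integers a_ij = 2(alpha_i, alpha_j)/(alpha_j, alpha_j); the resulting 4x4 Cartan matrix is
[[2, 0, -1, -1], [0, 2, -1, 0], [-1, -2, 2, 0], [-1, 0, 0, 2]].
The roots have two lengths (squared-length ratio 2:1); the short ones are alpha_{2}. The associated Dynkin diagram is a chain of 4 nodes with a double edge at one end; the terminal node there is the unique short simple root (B_4), so the type is B_4 (the algebra so(9)).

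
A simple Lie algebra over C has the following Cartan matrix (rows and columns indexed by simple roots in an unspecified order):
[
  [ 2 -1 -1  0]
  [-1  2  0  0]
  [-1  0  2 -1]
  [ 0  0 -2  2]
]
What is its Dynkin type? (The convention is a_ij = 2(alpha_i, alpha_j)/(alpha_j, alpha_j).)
The matrix has rank 4 with 2's on the diagonal. Reading the off-diagonal entries as Dynkin edges (a single edge where a_ij = a_ji = -1; a double or triple edge where a_ij * a_ji = 2 or 3), the diagram is a chain of 4 nodes with a double edge at one end; the terminal node there is the unique long simple root (C_4). One simple-root ordering that puts it in standard form is (alpha_2, alpha_1, alpha_3, alpha_4). So the algebra is type C_4, i.e. sp(8).

C_4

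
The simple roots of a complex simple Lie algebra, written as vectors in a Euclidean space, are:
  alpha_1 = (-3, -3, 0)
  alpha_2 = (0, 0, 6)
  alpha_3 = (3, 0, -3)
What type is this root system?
Compute the Cartan integers a_ij = 2(alpha_i, alpha_j)/(alpha_j, alpha_j); the resulting 3x3 Cartan matrix is
[[2, 0, -1], [0, 2, -2], [-1, -1, 2]].
The roots have two lengths (squared-length ratio 2:1); the short ones are alpha_{1,3}. The associated Dynkin diagram is a chain of 3 nodes with a double edge at one end; the terminal node there is the unique long simple root (C_3), so the type is C_3 (the algebra sp(6)).

C3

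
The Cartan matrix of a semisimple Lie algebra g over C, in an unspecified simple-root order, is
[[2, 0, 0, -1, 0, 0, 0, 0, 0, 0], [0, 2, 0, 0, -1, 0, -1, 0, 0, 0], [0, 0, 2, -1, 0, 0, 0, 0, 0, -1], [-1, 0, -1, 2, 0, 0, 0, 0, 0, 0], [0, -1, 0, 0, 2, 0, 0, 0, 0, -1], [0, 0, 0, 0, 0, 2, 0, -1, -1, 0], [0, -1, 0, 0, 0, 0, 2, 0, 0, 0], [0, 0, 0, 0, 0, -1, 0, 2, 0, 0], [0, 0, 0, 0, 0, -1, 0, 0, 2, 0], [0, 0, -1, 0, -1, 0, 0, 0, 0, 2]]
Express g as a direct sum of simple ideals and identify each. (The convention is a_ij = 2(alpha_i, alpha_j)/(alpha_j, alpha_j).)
A_3 ⊕ A_7

The diagram associated to this matrix has two connected components: the simple roots {alpha_6, alpha_8, alpha_9} form a chain of 3 nodes with single edges (A_3), and {alpha_1, alpha_2, alpha_3, alpha_4, alpha_5, alpha_7, alpha_10} form a chain of 7 nodes with single edges (A_7). A semisimple Lie algebra decomposes uniquely as the direct sum of simple ideals, one per connected component of its Dynkin diagram, so g ≅ A_3 ⊕ A_7 (dimension 15 + 63 = 78).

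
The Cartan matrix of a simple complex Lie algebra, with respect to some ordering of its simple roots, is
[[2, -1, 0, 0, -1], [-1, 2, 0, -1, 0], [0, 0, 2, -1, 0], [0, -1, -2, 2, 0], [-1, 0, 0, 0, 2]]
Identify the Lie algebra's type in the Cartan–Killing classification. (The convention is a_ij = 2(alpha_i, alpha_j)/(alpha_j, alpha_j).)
type B_5

The matrix has rank 5 with 2's on the diagonal. Reading the off-diagonal entries as Dynkin edges (a single edge where a_ij = a_ji = -1; a double or triple edge where a_ij * a_ji = 2 or 3), the diagram is a chain of 5 nodes with a double edge at one end; the terminal node there is the unique short simple root (B_5). One simple-root ordering that puts it in standard form is (alpha_5, alpha_1, alpha_2, alpha_4, alpha_3). So the algebra is type B_5, i.e. so(11).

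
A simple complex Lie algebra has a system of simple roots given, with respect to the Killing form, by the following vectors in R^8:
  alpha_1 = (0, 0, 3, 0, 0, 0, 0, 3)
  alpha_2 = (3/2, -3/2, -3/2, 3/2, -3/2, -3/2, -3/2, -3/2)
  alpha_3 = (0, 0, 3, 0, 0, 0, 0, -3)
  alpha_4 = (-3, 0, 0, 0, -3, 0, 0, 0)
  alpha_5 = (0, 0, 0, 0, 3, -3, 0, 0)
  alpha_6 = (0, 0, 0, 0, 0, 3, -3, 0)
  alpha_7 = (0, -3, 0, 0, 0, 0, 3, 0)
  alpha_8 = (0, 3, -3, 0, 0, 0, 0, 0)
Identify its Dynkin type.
E8

Compute the Cartan integers a_ij = 2(alpha_i, alpha_j)/(alpha_j, alpha_j); the resulting 8x8 Cartan matrix is
[[2, -1, 0, 0, 0, 0, 0, -1], [-1, 2, 0, 0, 0, 0, 0, 0], [0, 0, 2, 0, 0, 0, 0, -1], [0, 0, 0, 2, -1, 0, 0, 0], [0, 0, 0, -1, 2, -1, 0, 0], [0, 0, 0, 0, -1, 2, -1, 0], [0, 0, 0, 0, 0, -1, 2, -1], [-1, 0, -1, 0, 0, 0, -1, 2]].
All simple roots have the same length, so the diagram is simply laced. The associated Dynkin diagram is a chain of 7 nodes with one extra node attached to the third node from one end (E_8), so the type is E_8.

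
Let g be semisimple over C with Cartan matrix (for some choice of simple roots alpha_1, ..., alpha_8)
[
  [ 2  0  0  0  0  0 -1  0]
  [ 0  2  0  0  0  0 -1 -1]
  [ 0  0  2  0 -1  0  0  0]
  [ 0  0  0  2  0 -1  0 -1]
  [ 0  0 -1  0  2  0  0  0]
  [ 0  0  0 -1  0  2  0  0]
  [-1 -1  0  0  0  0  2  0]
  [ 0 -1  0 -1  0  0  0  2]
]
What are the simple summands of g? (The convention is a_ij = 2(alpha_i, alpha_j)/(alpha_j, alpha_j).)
A_2 ⊕ A_6

The diagram associated to this matrix has two connected components: the simple roots {alpha_3, alpha_5} form a chain of 2 nodes with single edges (A_2), and {alpha_1, alpha_2, alpha_4, alpha_6, alpha_7, alpha_8} form a chain of 6 nodes with single edges (A_6). A semisimple Lie algebra decomposes uniquely as the direct sum of simple ideals, one per connected component of its Dynkin diagram, so g ≅ A_2 ⊕ A_6 (dimension 8 + 48 = 56).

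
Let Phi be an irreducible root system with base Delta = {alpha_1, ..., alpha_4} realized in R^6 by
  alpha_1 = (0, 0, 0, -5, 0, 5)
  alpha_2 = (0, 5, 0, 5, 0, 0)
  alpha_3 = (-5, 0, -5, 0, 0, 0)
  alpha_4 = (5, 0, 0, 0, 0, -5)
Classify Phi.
Compute the Cartan integers a_ij = 2(alpha_i, alpha_j)/(alpha_j, alpha_j); the resulting 4x4 Cartan matrix is
[[2, -1, 0, -1], [-1, 2, 0, 0], [0, 0, 2, -1], [-1, 0, -1, 2]].
All simple roots have the same length, so the diagram is simply laced. The associated Dynkin diagram is a chain of 4 nodes with single edges (A_4), so the type is A_4 (the algebra sl(5)).

A_4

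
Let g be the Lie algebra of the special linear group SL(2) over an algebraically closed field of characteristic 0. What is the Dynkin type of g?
type A_1

This is sl(2), which has dimension 2^2 - 1 = 3 and rank 2 - 1 = 1 (a Cartan subalgebra is the diagonal traceless matrices). In the classification of classical Lie algebras, the special linear algebra sl(n+1) has type A_n; here n = 1, so the Dynkin diagram is a chain of 1 nodes with single edges (A_1). Hence the type is A_1.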